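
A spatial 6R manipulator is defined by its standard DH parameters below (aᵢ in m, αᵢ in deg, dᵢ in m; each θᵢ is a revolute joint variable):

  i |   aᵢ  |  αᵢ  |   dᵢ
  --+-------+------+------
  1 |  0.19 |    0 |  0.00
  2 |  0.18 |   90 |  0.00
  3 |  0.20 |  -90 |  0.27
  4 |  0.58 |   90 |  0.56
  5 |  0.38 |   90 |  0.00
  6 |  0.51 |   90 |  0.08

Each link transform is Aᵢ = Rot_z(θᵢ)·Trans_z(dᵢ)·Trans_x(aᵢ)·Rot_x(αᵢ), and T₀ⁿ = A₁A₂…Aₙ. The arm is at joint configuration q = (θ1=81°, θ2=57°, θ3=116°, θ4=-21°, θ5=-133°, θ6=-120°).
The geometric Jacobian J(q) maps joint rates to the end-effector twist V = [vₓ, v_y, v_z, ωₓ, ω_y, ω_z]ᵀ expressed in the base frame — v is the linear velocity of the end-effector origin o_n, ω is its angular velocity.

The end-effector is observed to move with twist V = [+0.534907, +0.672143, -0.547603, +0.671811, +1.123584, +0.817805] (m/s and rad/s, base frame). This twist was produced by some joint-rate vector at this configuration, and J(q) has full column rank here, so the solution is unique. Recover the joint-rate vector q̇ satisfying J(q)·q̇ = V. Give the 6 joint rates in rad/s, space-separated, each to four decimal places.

o_n = [0.5041, -0.2207, 0.4587]
J₁: ẑ×o_n = [0.2207, 0.5041, -0.0000], ω = ẑ
J2: z=[0.0000, 0.0000, 1.0000] o=[0.0297, 0.1877, 0.0000] → [0.4083, 0.4744, -0.0000, 0.0000, 0.0000, 1.0000]
J3: z=[0.6691, 0.7431, 0.0000] o=[-0.1040, 0.3081, 0.0000] → [0.3409, -0.3070, -0.8058, 0.6691, 0.7431, 0.0000]
J4: z=[0.6679, -0.6014, -0.4384] o=[0.1418, 0.4501, 0.1798] → [-0.4618, -0.3452, -0.2301, 0.6679, -0.6014, -0.4384]
J5: z=[0.5079, 0.7989, -0.3221] o=[0.8313, 0.1089, 0.4209] → [-0.0760, 0.0862, 0.0939, 0.5079, 0.7989, -0.3221]
J6: z=[0.0577, -0.4047, -0.9126] o=[0.5047, 0.2780, 0.3253] → [-0.5091, -0.0072, -0.0290, 0.0577, -0.4047, -0.9126]
q̇ = J⁺·V = [0.7740, 0.7320, 0.8500, -0.4150, 0.6670, 0.7180]

0.7740 0.7320 0.8500 -0.4150 0.6670 0.7180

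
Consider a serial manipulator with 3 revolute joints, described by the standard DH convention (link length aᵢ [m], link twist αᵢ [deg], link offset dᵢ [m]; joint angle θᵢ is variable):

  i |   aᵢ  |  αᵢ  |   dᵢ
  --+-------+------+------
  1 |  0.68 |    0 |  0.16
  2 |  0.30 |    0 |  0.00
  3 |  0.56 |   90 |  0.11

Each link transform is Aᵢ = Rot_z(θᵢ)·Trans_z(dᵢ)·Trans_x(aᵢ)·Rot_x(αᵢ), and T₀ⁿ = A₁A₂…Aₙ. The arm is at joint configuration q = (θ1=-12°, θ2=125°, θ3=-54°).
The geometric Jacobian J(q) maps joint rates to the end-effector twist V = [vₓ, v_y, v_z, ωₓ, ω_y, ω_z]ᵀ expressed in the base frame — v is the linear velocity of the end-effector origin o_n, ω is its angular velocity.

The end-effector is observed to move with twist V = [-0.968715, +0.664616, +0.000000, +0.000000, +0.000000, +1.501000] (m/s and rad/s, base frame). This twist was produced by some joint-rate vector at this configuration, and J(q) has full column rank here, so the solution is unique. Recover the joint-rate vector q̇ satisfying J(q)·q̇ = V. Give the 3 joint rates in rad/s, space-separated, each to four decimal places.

o_n = [0.8363, 0.6148, 0.2700]
J₁: ẑ×o_n = [-0.6148, 0.8363, 0.0000], ω = ẑ
J2: z=[0.0000, 0.0000, 1.0000] o=[0.6651, -0.1414, 0.1600] → [-0.7562, 0.1712, 0.0000, 0.0000, 0.0000, 1.0000]
J3: z=[0.0000, 0.0000, 1.0000] o=[0.5479, 0.1348, 0.1600] → [-0.4800, 0.2884, 0.0000, 0.0000, 0.0000, 1.0000]
q̇ = J⁺·V = [0.5570, 0.6270, 0.3170]

0.5570 0.6270 0.3170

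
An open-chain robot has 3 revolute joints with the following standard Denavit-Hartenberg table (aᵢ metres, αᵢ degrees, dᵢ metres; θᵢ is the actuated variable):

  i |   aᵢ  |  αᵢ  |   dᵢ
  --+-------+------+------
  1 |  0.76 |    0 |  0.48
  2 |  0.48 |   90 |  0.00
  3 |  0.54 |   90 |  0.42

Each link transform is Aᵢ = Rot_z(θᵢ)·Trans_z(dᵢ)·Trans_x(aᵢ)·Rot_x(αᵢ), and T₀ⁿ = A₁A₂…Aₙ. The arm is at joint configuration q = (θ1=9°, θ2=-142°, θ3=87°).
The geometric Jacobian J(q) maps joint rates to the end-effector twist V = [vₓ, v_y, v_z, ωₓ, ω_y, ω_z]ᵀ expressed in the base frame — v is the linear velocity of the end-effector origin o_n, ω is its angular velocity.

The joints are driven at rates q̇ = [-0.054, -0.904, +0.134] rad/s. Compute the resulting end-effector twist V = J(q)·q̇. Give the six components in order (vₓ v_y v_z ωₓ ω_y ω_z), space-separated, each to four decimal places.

o_n = [0.0968, 0.0336, 1.0193]
J₁: ẑ×o_n = [-0.0336, 0.0968, 0.0000], ω = ẑ
J2: z=[0.0000, 0.0000, 1.0000] o=[0.7506, 0.1189, 0.4800] → [0.0853, -0.6538, 0.0000, 0.0000, 0.0000, 1.0000]
J3: z=[-0.7314, 0.6820, 0.0000] o=[0.4233, -0.2322, 0.4800] → [0.3678, 0.3944, 0.0283, -0.7314, 0.6820, 0.0000]
V = J·q̇ = [-0.0260, 0.6387, 0.0038, -0.0980, 0.0914, -0.9580]

-0.0260 0.6387 0.0038 -0.0980 0.0914 -0.9580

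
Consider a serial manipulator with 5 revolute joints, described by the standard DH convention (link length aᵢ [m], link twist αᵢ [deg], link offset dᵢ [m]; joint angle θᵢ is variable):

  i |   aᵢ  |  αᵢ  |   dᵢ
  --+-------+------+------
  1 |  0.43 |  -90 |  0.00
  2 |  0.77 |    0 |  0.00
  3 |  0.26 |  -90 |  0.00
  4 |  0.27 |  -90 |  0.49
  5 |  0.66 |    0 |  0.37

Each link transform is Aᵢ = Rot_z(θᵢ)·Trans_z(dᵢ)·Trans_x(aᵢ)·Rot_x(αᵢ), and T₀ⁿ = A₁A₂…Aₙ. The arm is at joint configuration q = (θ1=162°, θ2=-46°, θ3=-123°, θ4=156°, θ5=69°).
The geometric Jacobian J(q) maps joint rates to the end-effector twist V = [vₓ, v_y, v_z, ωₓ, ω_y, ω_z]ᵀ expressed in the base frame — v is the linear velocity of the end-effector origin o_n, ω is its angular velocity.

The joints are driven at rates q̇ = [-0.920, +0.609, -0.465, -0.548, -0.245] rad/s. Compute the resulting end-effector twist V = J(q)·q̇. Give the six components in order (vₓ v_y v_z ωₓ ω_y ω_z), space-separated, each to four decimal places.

-0.1280 1.7050 -0.3554 0.2171 0.0134 -1.4389

o_n = [-1.2653, 0.2723, 0.3626]
J₁: ẑ×o_n = [-0.2723, -1.2653, 0.0000], ω = ẑ
J2: z=[-0.3090, -0.9511, 0.0000] o=[-0.4090, 0.1329, 0.0000] → [-0.3449, 0.1121, -0.8575, -0.3090, -0.9511, 0.0000]
J3: z=[-0.3090, -0.9511, 0.0000] o=[-0.9177, 0.2982, 0.5539] → [0.1819, -0.0591, -0.3227, -0.3090, -0.9511, 0.0000]
J4: z=[-0.1815, 0.0590, 0.9816] o=[-0.6749, 0.2193, 0.6035] → [-0.0663, -0.6232, 0.0252, -0.1815, 0.0590, 0.9816]
J5: z=[-0.6620, -0.7455, -0.0776] o=[-0.9602, 0.4275, 1.0374] → [0.4910, -0.4230, -0.1248, -0.6620, -0.7455, -0.0776]
V = J·q̇ = [-0.1280, 1.7050, -0.3554, 0.2171, 0.0134, -1.4389]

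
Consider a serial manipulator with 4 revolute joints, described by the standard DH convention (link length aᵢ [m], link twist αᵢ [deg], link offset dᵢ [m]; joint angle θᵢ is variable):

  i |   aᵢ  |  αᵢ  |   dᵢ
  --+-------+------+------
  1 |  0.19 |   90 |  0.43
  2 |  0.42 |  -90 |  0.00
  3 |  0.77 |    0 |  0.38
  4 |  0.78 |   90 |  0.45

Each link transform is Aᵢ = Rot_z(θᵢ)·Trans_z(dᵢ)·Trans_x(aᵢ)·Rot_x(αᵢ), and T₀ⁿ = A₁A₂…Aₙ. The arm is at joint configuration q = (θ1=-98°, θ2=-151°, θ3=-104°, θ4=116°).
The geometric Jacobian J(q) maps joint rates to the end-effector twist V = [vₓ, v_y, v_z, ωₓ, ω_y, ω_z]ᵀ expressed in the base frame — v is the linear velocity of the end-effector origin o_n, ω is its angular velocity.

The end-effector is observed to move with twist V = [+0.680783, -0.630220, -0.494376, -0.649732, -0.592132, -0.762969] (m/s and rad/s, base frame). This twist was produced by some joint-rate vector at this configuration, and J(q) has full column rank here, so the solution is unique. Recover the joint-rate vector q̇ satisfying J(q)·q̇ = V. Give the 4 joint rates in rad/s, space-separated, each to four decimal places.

o_n = [-0.5404, 0.3580, -0.7791]
J₁: ẑ×o_n = [-0.3580, -0.5404, 0.0000], ω = ẑ
J2: z=[-0.9903, 0.1392, 0.0000] o=[-0.0264, -0.1882, 0.4300] → [-0.1683, -1.1974, -0.4693, -0.9903, 0.1392, 0.0000]
J3: z=[-0.0675, -0.4801, -0.8746] o=[0.0247, 0.1756, 0.2264] → [0.6423, 0.4264, -0.2836, -0.0675, -0.4801, -0.8746]
J4: z=[-0.0675, -0.4801, -0.8746] o=[-0.7635, -0.0642, -0.0157] → [0.7358, -0.2466, 0.0786, -0.0675, -0.4801, -0.8746]
q̇ = J⁺·V = [0.4580, 0.5610, 0.9410, 0.4550]

0.4580 0.5610 0.9410 0.4550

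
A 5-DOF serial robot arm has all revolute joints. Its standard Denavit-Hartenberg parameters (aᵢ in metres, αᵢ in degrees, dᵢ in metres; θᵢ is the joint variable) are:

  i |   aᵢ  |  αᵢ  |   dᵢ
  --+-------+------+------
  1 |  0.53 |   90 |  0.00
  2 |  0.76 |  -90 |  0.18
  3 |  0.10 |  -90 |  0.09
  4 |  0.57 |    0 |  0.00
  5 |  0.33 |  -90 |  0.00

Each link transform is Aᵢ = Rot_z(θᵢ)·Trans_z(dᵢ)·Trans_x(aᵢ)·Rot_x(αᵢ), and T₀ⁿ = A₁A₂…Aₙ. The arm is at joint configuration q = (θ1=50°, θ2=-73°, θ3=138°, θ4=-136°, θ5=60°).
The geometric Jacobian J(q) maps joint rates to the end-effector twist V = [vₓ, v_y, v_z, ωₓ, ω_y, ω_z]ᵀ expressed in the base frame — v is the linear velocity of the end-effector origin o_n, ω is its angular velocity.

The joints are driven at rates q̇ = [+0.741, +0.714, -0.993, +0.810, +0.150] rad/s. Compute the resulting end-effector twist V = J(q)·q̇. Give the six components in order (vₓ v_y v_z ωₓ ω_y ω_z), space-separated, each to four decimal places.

-0.5847 1.5063 1.4121 0.3623 -1.7888 1.0650

o_n = [1.2671, 0.9904, -0.6547]
J₁: ẑ×o_n = [-0.9904, 1.2671, 0.0000], ω = ẑ
J2: z=[0.7660, -0.6428, 0.0000] o=[0.3407, 0.4060, 0.0000] → [0.4208, 0.5015, 1.0431, 0.7660, -0.6428, 0.0000]
J3: z=[0.6147, 0.7326, 0.2924] o=[0.6214, 0.4605, -0.7268] → [-0.1021, 0.1445, -0.1473, 0.6147, 0.7326, 0.2924]
J4: z=[0.4435, -0.6275, 0.6399] o=[0.6115, 0.5528, -0.6294] → [-0.2641, 0.4307, 0.6055, 0.4435, -0.6275, 0.6399]
J5: z=[0.4435, -0.6275, 0.6399] o=[1.1223, 0.7348, -0.8050] → [-0.2579, 0.0259, 0.2042, 0.4435, -0.6275, 0.6399]
V = J·q̇ = [-0.5847, 1.5063, 1.4121, 0.3623, -1.7888, 1.0650]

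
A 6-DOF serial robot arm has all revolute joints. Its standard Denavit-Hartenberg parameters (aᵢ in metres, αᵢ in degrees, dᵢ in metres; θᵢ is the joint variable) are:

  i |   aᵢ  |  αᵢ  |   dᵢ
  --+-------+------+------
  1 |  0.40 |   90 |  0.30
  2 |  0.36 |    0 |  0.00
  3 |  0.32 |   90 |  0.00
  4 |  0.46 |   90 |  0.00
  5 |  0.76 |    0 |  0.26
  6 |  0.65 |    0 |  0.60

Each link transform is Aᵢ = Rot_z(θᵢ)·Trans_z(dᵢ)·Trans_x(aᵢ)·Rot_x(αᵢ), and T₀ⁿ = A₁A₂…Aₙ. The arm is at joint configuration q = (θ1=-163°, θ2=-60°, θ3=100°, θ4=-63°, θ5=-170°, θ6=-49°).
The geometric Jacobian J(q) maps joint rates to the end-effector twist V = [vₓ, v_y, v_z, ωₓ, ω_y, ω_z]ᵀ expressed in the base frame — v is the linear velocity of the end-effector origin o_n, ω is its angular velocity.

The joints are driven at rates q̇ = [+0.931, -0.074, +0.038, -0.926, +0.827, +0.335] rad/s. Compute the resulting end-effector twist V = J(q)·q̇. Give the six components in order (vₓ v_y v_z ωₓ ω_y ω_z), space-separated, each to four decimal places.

0.0513 1.3112 1.0080 1.4924 -0.1330 0.9748

o_n = [-0.2267, 0.2618, -0.7425]
J₁: ẑ×o_n = [-0.2618, -0.2267, 0.0000], ω = ẑ
J2: z=[-0.2924, 0.9563, 0.0000] o=[-0.3825, -0.1169, 0.3000] → [-0.9969, -0.3048, -0.2597, -0.2924, 0.9563, 0.0000]
J3: z=[-0.2924, 0.9563, 0.0000] o=[-0.5547, -0.1696, -0.0118] → [-0.6988, -0.2136, -0.4397, -0.2924, 0.9563, 0.0000]
J4: z=[-0.6147, -0.1879, -0.7660] o=[-0.7891, -0.2412, 0.1939] → [0.5614, -1.0064, -0.2036, -0.6147, -0.1879, -0.7660]
J5: z=[0.7855, -0.2346, -0.5727] o=[-0.8222, -0.6800, 0.3282] → [0.7906, 0.4999, 0.8795, 0.7855, -0.2346, -0.5727]
J6: z=[0.7855, -0.2346, -0.5727] o=[-0.4829, -0.0023, 0.0619] → [0.3400, 0.4851, 0.2676, 0.7855, -0.2346, -0.5727]
V = J·q̇ = [0.0513, 1.3112, 1.0080, 1.4924, -0.1330, 0.9748]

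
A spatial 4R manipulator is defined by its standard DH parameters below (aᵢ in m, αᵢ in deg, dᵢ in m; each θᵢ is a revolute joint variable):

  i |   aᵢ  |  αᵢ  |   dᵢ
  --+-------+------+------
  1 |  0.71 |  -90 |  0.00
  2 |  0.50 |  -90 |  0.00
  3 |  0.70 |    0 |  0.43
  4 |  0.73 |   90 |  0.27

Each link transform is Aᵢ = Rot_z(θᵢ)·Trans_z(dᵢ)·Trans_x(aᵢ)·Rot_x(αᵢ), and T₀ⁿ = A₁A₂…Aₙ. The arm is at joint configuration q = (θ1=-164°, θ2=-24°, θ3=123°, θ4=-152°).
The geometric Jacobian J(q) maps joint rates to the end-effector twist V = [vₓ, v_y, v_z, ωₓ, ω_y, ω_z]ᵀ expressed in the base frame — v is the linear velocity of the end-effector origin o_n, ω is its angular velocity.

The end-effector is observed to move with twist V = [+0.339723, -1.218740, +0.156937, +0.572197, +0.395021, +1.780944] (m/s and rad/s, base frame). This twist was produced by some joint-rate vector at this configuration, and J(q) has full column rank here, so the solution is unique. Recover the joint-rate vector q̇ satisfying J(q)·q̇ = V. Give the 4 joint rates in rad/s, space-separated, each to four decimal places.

o_n = [-1.6854, -0.2407, -0.3315]
J₁: ẑ×o_n = [0.2407, -1.6854, 0.0000], ω = ẑ
J2: z=[0.2756, -0.9613, 0.0000] o=[-0.6825, -0.1957, 0.0000] → [0.3186, 0.0914, -0.9765, 0.2756, -0.9613, 0.0000]
J3: z=[-0.3910, -0.1121, -0.9135] o=[-1.1216, -0.3216, 0.2034] → [0.1338, 0.3060, -0.0948, -0.3910, -0.1121, -0.9135]
J4: z=[-0.3910, -0.1121, -0.9135] o=[-1.1167, 0.2905, -0.3445] → [-0.4868, 0.5246, 0.1439, -0.3910, -0.1121, -0.9135]
q̇ = J⁺·V = [0.3010, -0.2220, -0.7260, -0.8940]

0.3010 -0.2220 -0.7260 -0.8940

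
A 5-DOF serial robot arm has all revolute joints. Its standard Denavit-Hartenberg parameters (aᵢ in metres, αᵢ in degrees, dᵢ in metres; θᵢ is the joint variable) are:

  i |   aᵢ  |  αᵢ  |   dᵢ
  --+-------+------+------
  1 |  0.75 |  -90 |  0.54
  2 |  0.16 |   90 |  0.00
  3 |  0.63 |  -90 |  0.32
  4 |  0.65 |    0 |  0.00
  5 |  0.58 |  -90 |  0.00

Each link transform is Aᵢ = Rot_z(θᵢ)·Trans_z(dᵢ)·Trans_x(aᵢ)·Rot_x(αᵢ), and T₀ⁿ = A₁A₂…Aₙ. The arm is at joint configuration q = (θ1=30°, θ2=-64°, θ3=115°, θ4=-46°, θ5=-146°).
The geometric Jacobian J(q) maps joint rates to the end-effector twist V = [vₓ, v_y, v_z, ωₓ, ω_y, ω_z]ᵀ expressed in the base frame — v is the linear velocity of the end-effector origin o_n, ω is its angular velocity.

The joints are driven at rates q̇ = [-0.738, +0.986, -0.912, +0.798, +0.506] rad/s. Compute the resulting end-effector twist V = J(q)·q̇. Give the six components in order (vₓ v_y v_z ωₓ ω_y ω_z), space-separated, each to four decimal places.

0.1842 0.4543 1.0822 0.0438 0.5275 -2.2000

o_n = [-0.1244, 0.4663, 0.7809]
J₁: ẑ×o_n = [-0.4663, -0.1244, 0.0000], ω = ẑ
J2: z=[-0.5000, 0.8660, 0.0000] o=[0.6495, 0.3750, 0.5400] → [0.2086, 0.1204, 0.6246, -0.5000, 0.8660, 0.0000]
J3: z=[-0.7784, -0.4494, 0.4384] o=[0.7103, 0.4101, 0.6838] → [-0.0683, -0.2903, -0.4189, -0.7784, -0.4494, 0.4384]
J4: z=[-0.1328, -0.5646, -0.8146] o=[0.0746, 0.7024, 0.5848] → [-0.3030, 0.1882, -0.0810, -0.1328, -0.5646, -0.8146]
J5: z=[-0.1328, -0.5646, -0.8146] o=[-0.5664, 0.8048, 0.6182] → [-0.3676, -0.3384, 0.2945, -0.1328, -0.5646, -0.8146]
V = J·q̇ = [0.1842, 0.4543, 1.0822, 0.0438, 0.5275, -2.2000]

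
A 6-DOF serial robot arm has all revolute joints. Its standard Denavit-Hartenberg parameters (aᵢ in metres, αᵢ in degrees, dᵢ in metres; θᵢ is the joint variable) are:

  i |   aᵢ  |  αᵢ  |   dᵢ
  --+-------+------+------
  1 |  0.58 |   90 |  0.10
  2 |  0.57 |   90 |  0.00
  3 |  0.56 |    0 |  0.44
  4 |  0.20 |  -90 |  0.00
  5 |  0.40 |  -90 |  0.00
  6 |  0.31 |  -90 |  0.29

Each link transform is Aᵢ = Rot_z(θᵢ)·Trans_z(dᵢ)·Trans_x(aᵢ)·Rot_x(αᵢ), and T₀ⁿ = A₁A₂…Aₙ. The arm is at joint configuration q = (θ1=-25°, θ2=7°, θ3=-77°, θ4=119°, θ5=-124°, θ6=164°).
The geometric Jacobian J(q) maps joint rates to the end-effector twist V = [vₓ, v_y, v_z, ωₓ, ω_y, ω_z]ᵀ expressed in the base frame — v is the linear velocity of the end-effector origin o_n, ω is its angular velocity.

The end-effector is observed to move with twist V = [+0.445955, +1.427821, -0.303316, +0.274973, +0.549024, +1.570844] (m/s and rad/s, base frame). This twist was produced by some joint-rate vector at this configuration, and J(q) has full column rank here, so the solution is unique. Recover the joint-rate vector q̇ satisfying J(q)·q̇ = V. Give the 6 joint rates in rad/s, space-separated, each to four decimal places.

o_n = [1.6843, -0.3963, -0.4551]
J₁: ẑ×o_n = [0.3963, 1.6843, -0.0000], ω = ẑ
J2: z=[-0.4226, -0.9063, 0.0000] o=[0.5257, -0.2451, 0.1000] → [0.5031, -0.2346, 1.1140, -0.4226, -0.9063, 0.0000]
J3: z=[0.1105, -0.0515, -0.9925] o=[1.0384, -0.4842, 0.1695] → [0.1194, -0.5721, 0.0430, 0.1105, -0.0515, -0.9925]
J4: z=[0.1105, -0.0515, -0.9925] o=[1.4309, -0.0652, -0.2519] → [-0.3182, -0.2291, -0.0235, 0.1105, -0.0515, -0.9925]
J5: z=[-0.9160, -0.3928, -0.0815] o=[1.5081, -0.2488, -0.2338] → [0.0749, -0.2171, 0.2044, -0.9160, -0.3928, -0.0815]
J6: z=[0.3815, -0.7900, -0.4799] o=[1.4584, -0.0605, -0.5832] → [-0.2623, -0.1573, 0.0503, 0.3815, -0.7900, -0.4799]
q̇ = J⁺·V = [0.6480, -0.2110, 0.0360, -0.8330, -0.3860, -0.2090]

0.6480 -0.2110 0.0360 -0.8330 -0.3860 -0.2090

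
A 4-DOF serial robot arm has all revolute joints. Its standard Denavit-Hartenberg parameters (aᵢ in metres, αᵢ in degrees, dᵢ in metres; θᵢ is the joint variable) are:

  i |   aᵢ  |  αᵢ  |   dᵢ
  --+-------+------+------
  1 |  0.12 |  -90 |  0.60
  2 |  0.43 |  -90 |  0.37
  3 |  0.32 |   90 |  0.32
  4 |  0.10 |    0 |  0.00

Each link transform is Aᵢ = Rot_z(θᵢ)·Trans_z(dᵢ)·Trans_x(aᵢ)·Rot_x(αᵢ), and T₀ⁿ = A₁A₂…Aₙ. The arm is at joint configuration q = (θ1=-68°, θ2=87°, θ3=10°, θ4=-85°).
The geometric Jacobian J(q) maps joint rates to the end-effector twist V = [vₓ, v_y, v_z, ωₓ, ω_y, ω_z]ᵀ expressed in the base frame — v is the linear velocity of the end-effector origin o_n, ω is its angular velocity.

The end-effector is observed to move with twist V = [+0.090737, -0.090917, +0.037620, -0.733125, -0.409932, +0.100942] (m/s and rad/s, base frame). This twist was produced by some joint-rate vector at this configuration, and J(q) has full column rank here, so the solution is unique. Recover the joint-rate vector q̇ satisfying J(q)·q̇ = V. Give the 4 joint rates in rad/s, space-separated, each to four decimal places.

o_n = [0.2674, 0.1734, -0.1642]
J₁: ẑ×o_n = [-0.1734, 0.2674, 0.0000], ω = ẑ
J2: z=[0.9272, 0.3746, 0.0000] o=[0.0450, -0.1113, 0.6000] → [-0.2863, 0.7086, 0.1806, 0.9272, 0.3746, 0.0000]
J3: z=[-0.3741, 0.9259, -0.0523] o=[0.3964, 0.0065, 0.1706] → [-0.3013, -0.1185, 0.0570, -0.3741, 0.9259, -0.0523]
J4: z=[0.9165, 0.3605, -0.1734] o=[0.2314, 0.2667, -0.1609] → [-0.0174, -0.0032, -0.0984, 0.9165, 0.3605, -0.1734]
q̇ = J⁺·V = [-0.0270, -0.1400, -0.1120, -0.7040]

-0.0270 -0.1400 -0.1120 -0.7040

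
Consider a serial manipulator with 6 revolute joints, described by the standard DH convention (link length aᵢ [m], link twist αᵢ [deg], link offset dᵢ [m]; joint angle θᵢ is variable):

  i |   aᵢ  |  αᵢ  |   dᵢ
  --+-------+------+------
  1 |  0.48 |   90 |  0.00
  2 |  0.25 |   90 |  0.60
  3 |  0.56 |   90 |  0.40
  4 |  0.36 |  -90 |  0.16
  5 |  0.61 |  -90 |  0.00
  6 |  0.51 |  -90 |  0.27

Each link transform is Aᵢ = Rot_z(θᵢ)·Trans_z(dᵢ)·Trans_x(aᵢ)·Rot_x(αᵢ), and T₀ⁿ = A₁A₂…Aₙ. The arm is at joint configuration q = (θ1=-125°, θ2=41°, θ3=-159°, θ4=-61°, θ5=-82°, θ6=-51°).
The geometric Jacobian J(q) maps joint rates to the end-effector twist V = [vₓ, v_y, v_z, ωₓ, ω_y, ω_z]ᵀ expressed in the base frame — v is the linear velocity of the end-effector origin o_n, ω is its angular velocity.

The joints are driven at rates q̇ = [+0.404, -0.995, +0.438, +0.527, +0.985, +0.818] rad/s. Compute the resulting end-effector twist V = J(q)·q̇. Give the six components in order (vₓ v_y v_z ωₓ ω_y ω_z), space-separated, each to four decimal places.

1.2503 0.5816 1.0332 1.3603 0.0969 -0.6176

o_n = [-0.5968, 1.0978, -0.8088]
J₁: ẑ×o_n = [-1.0978, -0.5968, 0.0000], ω = ẑ
J2: z=[-0.8192, 0.5736, 0.0000] o=[-0.2753, -0.3932, 0.0000] → [-0.4639, -0.6626, -1.0370, -0.8192, 0.5736, 0.0000]
J3: z=[-0.3763, -0.5374, -0.7547] o=[-0.8750, -0.2036, 0.1640] → [1.5050, -0.5761, -0.3402, -0.3763, -0.5374, -0.7547]
J4: z=[-0.6096, 0.7570, -0.2351] o=[-0.6348, -0.2105, -0.4809] → [0.0593, -0.2089, -0.8264, -0.6096, 0.7570, -0.2351]
J5: z=[0.4278, 0.0645, -0.9016] o=[-0.4921, 0.1447, -0.3877] → [0.8321, 0.2745, 0.4145, 0.4278, 0.0645, -0.9016]
J6: z=[0.7457, 0.5385, 0.3923] o=[-0.8037, 0.6572, -0.4989] → [-0.3398, 0.3123, 0.2171, 0.7457, 0.5385, 0.3923]
V = J·q̇ = [1.2503, 0.5816, 1.0332, 1.3603, 0.0969, -0.6176]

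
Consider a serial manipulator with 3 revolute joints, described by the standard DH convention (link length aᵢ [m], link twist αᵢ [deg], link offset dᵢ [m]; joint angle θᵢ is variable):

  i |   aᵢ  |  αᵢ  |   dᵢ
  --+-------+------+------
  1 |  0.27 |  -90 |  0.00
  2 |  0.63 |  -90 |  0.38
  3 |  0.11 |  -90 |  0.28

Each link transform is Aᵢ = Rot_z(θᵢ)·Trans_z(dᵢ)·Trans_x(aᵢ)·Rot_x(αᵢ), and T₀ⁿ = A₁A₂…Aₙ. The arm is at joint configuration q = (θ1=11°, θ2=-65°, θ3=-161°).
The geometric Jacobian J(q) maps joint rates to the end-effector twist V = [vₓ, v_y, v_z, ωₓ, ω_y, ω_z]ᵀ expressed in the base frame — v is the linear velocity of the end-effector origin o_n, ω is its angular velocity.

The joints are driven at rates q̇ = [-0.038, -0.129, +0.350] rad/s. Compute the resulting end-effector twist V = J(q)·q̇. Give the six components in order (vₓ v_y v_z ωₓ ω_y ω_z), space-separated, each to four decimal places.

-0.0262 0.0031 0.0728 0.3360 -0.0661 -0.1859

o_n = [0.6530, 0.5505, 0.3584]
J₁: ẑ×o_n = [-0.5505, 0.6530, 0.0000], ω = ẑ
J2: z=[-0.1908, 0.9816, 0.0000] o=[0.2650, 0.0515, 0.0000] → [0.3518, 0.0684, -0.4761, -0.1908, 0.9816, 0.0000]
J3: z=[0.8897, 0.1729, -0.4226] o=[0.4539, 0.4753, 0.5710] → [-0.0050, 0.1050, 0.0325, 0.8897, 0.1729, -0.4226]
V = J·q̇ = [-0.0262, 0.0031, 0.0728, 0.3360, -0.0661, -0.1859]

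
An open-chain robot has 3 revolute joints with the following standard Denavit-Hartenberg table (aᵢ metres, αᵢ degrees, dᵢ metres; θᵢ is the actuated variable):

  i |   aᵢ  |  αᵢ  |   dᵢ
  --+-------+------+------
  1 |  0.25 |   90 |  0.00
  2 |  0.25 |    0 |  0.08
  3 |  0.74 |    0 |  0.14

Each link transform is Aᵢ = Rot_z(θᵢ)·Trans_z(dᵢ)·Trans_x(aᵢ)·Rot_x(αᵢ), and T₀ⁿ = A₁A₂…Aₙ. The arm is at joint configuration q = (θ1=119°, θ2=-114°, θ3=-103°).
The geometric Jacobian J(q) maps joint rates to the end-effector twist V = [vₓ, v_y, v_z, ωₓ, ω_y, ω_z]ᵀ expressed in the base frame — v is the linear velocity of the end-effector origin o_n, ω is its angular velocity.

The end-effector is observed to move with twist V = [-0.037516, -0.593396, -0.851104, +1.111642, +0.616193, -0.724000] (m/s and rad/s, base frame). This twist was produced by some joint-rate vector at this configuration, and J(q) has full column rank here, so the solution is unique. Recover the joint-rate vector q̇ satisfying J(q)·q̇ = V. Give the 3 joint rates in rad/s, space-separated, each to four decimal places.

-0.7240 0.9830 0.2880

o_n = [0.4070, -0.2805, 0.2170]
J₁: ẑ×o_n = [0.2805, 0.4070, -0.0000], ω = ẑ
J2: z=[0.8746, 0.4848, 0.0000] o=[-0.1212, 0.2187, 0.0000] → [0.1052, -0.1898, -0.6927, 0.8746, 0.4848, 0.0000]
J3: z=[0.8746, 0.4848, 0.0000] o=[-0.0019, 0.1685, -0.2284] → [0.2159, -0.3895, -0.5910, 0.8746, 0.4848, 0.0000]
q̇ = J⁺·V = [-0.7240, 0.9830, 0.2880]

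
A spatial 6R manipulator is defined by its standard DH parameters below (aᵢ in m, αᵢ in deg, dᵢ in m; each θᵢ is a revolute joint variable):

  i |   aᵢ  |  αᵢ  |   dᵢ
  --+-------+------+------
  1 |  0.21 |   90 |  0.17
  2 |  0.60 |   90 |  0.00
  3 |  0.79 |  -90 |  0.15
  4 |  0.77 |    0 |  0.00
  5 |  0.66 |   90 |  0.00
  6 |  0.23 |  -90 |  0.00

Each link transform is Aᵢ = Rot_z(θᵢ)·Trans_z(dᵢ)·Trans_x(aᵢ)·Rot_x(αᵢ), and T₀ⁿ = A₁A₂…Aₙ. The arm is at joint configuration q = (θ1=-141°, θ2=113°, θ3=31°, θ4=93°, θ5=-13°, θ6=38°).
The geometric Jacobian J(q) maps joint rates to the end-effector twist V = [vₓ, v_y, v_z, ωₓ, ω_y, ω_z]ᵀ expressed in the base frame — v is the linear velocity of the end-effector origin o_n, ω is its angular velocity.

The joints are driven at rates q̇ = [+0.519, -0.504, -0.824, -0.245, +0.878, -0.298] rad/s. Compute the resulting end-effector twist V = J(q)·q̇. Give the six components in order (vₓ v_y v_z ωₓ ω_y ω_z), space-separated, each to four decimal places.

o_n = [0.8987, 1.4776, 0.7964]
J₁: ẑ×o_n = [-1.4776, 0.8987, 0.0000], ω = ẑ
J2: z=[-0.6293, 0.7771, 0.0000] o=[-0.1632, -0.1322, 0.1700] → [0.4868, 0.3942, -1.8383, -0.6293, 0.7771, 0.0000]
J3: z=[-0.7154, -0.5793, 0.3907] o=[0.0190, 0.0154, 0.7223] → [-0.6143, 0.3967, -0.5364, -0.7154, -0.5793, 0.3907]
J4: z=[-0.6958, 0.5395, -0.4741] o=[-0.1387, 0.4112, 1.4042] → [0.1777, -0.9148, -1.3017, -0.6958, 0.5395, -0.4741]
J5: z=[-0.6958, 0.5395, -0.4741] o=[0.4139, 0.8320, 1.0720] → [0.1574, -0.4216, -0.7108, -0.6958, 0.5395, -0.4741]
J6: z=[-0.1871, 0.5012, 0.8449] o=[0.8716, 1.2786, 0.9085] → [-0.2243, 0.0020, -0.0508, -0.1871, 0.5012, 0.8449]
V = J·q̇ = [-0.3446, -0.2058, 1.0785, 0.5219, 0.2778, -0.3548]

-0.3446 -0.2058 1.0785 0.5219 0.2778 -0.3548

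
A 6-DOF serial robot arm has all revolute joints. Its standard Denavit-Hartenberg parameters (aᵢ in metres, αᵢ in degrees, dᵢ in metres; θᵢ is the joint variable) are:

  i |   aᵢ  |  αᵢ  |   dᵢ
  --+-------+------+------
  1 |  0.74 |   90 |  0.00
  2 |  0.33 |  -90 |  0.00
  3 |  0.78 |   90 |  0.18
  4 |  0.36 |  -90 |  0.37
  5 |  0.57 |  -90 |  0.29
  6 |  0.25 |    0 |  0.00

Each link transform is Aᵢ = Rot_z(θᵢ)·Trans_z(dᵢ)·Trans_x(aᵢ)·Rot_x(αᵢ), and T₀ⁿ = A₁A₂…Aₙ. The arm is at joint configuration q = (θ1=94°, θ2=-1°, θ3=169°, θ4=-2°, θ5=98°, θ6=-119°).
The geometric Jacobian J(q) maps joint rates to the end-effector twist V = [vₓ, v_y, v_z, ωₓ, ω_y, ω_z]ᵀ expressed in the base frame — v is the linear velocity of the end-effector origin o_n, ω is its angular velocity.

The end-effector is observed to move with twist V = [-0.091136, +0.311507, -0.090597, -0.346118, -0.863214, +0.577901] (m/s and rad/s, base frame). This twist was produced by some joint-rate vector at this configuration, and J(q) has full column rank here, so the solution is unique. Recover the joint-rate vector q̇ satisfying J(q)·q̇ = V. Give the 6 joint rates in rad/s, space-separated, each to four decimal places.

0.1100 0.2050 0.0650 0.5690 0.4210 -0.9410

o_n = [-0.1351, -0.0167, 0.6911]
J₁: ẑ×o_n = [0.0167, -0.1351, 0.0000], ω = ẑ
J2: z=[0.9976, 0.0698, 0.0000] o=[-0.0516, 0.7382, 0.0000] → [0.0482, -0.6894, -0.7472, 0.9976, 0.0698, 0.0000]
J3: z=[-0.0012, 0.0174, 0.9998] o=[-0.0746, 1.0673, -0.0058] → [1.0960, -0.0596, 0.0024, -0.0012, 0.0174, 0.9998]
J4: z=[-0.9925, 0.1218, -0.0033] o=[-0.1699, 0.2964, 0.1876] → [0.0603, 0.4997, 0.3065, -0.9925, 0.1218, -0.0033]
J5: z=[-0.0055, -0.0172, 0.9998] o=[-0.5810, -0.0158, 0.1799] → [-0.0079, 0.4487, 0.0077, -0.0055, -0.0172, 0.9998]
J6: z=[-0.0176, 0.9997, 0.0171] o=[-0.0127, -0.0108, 0.4732] → [0.2180, 0.0017, 0.1224, -0.0176, 0.9997, 0.0171]
q̇ = J⁺·V = [0.1100, 0.2050, 0.0650, 0.5690, 0.4210, -0.9410]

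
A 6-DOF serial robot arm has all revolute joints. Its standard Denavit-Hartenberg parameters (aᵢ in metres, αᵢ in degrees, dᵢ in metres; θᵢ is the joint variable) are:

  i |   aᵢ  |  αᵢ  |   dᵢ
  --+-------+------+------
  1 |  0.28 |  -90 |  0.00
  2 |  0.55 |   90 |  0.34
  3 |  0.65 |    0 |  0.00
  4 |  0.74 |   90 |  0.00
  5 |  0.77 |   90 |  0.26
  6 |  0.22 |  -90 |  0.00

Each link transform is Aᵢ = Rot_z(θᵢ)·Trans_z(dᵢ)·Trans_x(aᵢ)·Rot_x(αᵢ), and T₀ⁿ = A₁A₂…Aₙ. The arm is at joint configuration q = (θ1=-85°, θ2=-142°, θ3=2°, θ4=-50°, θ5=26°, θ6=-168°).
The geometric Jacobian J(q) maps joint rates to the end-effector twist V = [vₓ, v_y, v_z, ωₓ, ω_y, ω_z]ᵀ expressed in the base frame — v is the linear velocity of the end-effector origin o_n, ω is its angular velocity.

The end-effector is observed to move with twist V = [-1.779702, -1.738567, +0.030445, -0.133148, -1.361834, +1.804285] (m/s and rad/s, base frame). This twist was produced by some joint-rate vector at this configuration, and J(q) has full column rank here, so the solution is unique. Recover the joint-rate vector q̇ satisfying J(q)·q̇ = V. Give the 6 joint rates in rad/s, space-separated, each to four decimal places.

o_n = [-0.8155, 1.2765, 0.9591]
J₁: ẑ×o_n = [-1.2765, -0.8155, 0.0000], ω = ẑ
J2: z=[0.9962, 0.0872, 0.0000] o=[0.0244, -0.2789, 0.0000] → [0.0836, -0.9555, 1.6227, 0.9962, 0.0872, 0.0000]
J3: z=[-0.0537, 0.6133, -0.7880] o=[0.3253, 0.1825, 0.3386] → [1.2427, 0.9323, 0.6410, -0.0537, 0.6133, -0.7880]
J4: z=[-0.0537, 0.6133, -0.7880] o=[0.3033, 0.6944, 0.7385] → [0.5940, 0.8935, 0.6550, -0.0537, 0.6133, -0.7880]
J5: z=[-0.6155, -0.6417, -0.4575] o=[-0.2785, 1.0352, 1.0434] → [0.1645, 0.1938, -0.4931, -0.6155, -0.6417, -0.4575]
J6: z=[-0.2965, -0.3494, 0.8888] o=[-1.0008, 1.3940, 0.9436] → [0.0991, 0.1693, 0.0996, -0.2965, -0.3494, 0.8888]
q̇ = J⁺·V = [0.7530, 0.6010, -0.8400, -0.0840, 0.8770, 0.8150]

0.7530 0.6010 -0.8400 -0.0840 0.8770 0.8150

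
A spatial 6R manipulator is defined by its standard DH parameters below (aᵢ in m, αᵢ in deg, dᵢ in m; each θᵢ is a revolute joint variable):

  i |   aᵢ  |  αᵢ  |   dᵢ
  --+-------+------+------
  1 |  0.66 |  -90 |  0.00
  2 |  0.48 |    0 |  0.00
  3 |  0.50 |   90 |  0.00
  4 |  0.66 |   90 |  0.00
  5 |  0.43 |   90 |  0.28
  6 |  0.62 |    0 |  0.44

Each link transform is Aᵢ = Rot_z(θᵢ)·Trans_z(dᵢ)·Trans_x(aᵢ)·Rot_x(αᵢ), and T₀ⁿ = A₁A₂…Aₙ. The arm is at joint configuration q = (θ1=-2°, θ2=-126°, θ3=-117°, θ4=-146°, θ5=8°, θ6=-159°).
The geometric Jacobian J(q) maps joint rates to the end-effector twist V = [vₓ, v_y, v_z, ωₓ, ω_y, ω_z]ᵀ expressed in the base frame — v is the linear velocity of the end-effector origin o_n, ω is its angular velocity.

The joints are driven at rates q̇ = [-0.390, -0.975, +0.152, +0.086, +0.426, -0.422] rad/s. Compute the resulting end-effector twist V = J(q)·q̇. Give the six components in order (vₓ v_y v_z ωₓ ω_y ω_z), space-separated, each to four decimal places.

-0.6120 0.1332 -0.4084 0.5194 -0.4554 -0.4499

o_n = [-0.0347, -0.2719, 0.6027]
J₁: ẑ×o_n = [0.2719, -0.0347, 0.0000], ω = ẑ
J2: z=[0.0349, 0.9994, 0.0000] o=[0.6596, -0.0230, 0.0000] → [0.6024, -0.0210, 0.6851, 0.0349, 0.9994, 0.0000]
J3: z=[0.0349, 0.9994, 0.0000] o=[0.3776, -0.0132, 0.3883] → [0.2143, -0.0075, 0.4030, 0.0349, 0.9994, 0.0000]
J4: z=[0.8905, -0.0311, -0.4540] o=[0.1508, -0.0053, -0.0572] → [-0.1416, -0.5034, -0.2432, 0.8905, -0.0311, -0.4540]
J5: z=[0.2826, 0.8197, 0.4982] o=[0.3862, -0.3828, 0.4304] → [0.0861, -0.2584, 0.3763, 0.2826, 0.8197, 0.4982]
J6: z=[-0.8322, -0.0488, 0.5524] o=[0.6704, -0.3987, 0.8572] → [-0.0576, -0.6013, -0.1399, -0.8322, -0.0488, 0.5524]
V = J·q̇ = [-0.6120, 0.1332, -0.4084, 0.5194, -0.4554, -0.4499]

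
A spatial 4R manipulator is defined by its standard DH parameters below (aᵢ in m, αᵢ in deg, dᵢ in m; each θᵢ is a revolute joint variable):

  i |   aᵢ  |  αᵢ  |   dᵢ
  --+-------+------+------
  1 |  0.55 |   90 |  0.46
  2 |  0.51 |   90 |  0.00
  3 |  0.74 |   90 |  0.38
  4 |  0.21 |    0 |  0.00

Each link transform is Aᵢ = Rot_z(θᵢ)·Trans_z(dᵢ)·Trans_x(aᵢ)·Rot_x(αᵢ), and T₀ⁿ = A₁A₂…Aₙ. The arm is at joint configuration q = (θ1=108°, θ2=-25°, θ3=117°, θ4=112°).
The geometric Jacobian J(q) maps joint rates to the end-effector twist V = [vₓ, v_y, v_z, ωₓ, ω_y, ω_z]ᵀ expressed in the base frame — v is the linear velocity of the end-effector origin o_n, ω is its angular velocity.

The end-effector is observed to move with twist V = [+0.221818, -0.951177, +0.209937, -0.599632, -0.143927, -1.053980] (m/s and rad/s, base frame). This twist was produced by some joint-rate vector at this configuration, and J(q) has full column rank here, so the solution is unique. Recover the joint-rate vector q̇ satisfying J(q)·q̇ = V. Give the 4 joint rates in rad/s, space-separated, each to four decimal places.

o_n = [0.4068, 0.6550, -0.1495]
J₁: ẑ×o_n = [-0.6550, 0.4068, 0.0000], ω = ẑ
J2: z=[0.9511, 0.3090, 0.0000] o=[-0.1700, 0.5231, 0.4600] → [-0.1883, 0.5797, -0.0528, 0.9511, 0.3090, 0.0000]
J3: z=[0.1306, -0.4019, -0.9063] o=[-0.3128, 0.9627, 0.2445] → [-0.1205, -0.6007, 0.2490, 0.1306, -0.4019, -0.9063]
J4: z=[0.1822, 0.9083, -0.3766] o=[0.4580, 0.7241, 0.0420] → [-0.2000, 0.0542, 0.0339, 0.1822, 0.9083, -0.3766]
q̇ = J⁺·V = [-0.3440, -0.7900, 0.6230, 0.3860]

-0.3440 -0.7900 0.6230 0.3860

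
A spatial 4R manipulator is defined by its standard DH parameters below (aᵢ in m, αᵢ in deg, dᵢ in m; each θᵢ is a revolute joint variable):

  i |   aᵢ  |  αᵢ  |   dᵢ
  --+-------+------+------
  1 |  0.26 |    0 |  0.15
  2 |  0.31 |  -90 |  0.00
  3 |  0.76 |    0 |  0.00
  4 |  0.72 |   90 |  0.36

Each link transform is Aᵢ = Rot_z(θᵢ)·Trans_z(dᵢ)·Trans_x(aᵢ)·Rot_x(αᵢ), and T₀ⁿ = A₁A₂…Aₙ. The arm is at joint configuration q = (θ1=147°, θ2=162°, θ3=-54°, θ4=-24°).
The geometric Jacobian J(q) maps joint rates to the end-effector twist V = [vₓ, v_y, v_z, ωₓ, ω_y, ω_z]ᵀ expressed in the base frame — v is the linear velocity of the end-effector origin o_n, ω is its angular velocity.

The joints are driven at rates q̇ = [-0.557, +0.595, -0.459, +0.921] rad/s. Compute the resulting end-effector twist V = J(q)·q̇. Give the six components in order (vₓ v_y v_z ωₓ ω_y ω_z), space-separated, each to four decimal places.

o_n = [0.6321, -0.3363, 1.4691]
J₁: ẑ×o_n = [0.3363, 0.6321, -0.0000], ω = ẑ
J2: z=[0.0000, 0.0000, 1.0000] o=[-0.2181, 0.1416, 0.1500] → [0.4779, 0.8502, -0.0000, 0.0000, 0.0000, 1.0000]
J3: z=[0.7771, 0.6293, 0.0000] o=[-0.0230, -0.0993, 0.1500] → [0.8301, -1.0251, -0.5964, 0.7771, 0.6293, 0.0000]
J4: z=[0.7771, 0.6293, 0.0000] o=[0.2582, -0.4465, 0.7649] → [0.4432, -0.5473, -0.1497, 0.7771, 0.6293, 0.0000]
V = J·q̇ = [0.1242, 0.1202, 0.1359, 0.3590, 0.2907, 0.0380]

0.1242 0.1202 0.1359 0.3590 0.2907 0.0380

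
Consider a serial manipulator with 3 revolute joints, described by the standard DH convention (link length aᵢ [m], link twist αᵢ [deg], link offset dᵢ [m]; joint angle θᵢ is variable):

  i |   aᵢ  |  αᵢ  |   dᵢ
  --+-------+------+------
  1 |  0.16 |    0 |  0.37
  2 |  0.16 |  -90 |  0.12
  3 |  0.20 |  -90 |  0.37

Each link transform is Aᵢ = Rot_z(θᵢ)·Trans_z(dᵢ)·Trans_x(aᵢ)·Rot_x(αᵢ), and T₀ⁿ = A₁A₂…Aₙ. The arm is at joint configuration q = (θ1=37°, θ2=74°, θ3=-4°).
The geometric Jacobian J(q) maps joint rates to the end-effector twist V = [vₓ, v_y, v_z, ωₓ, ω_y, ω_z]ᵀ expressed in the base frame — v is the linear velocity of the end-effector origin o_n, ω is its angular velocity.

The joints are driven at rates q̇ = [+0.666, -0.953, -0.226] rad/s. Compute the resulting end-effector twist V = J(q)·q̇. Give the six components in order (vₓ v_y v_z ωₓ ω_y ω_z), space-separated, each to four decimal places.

-0.0047 0.2183 0.0451 0.2110 0.0810 -0.2870

o_n = [-0.3465, 0.2993, 0.5040]
J₁: ẑ×o_n = [-0.2993, -0.3465, 0.0000], ω = ẑ
J2: z=[0.0000, 0.0000, 1.0000] o=[0.1278, 0.0963, 0.3700] → [-0.2030, -0.4743, 0.0000, 0.0000, 0.0000, 1.0000]
J3: z=[-0.9336, -0.3584, 0.0000] o=[0.0704, 0.2457, 0.4900] → [-0.0050, 0.0130, -0.1995, -0.9336, -0.3584, 0.0000]
V = J·q̇ = [-0.0047, 0.2183, 0.0451, 0.2110, 0.0810, -0.2870]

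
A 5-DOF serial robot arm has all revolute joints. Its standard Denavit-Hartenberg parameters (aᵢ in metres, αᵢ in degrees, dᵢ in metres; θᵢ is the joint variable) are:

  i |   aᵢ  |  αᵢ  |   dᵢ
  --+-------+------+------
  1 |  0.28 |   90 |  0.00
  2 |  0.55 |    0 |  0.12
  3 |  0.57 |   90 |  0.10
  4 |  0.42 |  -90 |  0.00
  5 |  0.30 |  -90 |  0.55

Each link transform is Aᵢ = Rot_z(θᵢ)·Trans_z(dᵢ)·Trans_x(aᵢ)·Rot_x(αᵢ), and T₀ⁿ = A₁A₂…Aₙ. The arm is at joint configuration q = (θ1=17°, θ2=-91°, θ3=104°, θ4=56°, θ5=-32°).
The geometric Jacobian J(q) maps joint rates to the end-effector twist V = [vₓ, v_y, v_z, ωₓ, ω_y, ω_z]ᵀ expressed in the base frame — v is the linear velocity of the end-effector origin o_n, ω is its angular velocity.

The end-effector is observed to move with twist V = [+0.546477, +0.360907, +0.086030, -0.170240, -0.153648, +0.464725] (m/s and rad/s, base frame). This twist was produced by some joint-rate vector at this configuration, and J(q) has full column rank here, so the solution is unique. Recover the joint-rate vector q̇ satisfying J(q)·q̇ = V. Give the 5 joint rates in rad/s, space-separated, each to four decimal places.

0.2910 0.2260 -0.2390 -0.2160 0.1970

o_n = [1.0682, -0.8098, -0.5943]
J₁: ẑ×o_n = [0.8098, 1.0682, -0.0000], ω = ẑ
J2: z=[0.2924, -0.9563, 0.0000] o=[0.2678, 0.0819, 0.0000] → [0.5684, 0.1738, 0.5047, 0.2924, -0.9563, 0.0000]
J3: z=[0.2924, -0.9563, 0.0000] o=[0.2937, -0.0357, -0.5499] → [0.0425, 0.0130, 0.5143, 0.2924, -0.9563, 0.0000]
J4: z=[0.2151, 0.0658, -0.9744] o=[0.8540, 0.0311, -0.4217] → [-0.8306, -0.1715, -0.1950, 0.2151, 0.0658, -0.9744]
J5: z=[-0.6090, -0.7709, -0.1865] o=[1.1747, -0.2350, -0.3689] → [0.0666, -0.1174, 0.2679, -0.6090, -0.7709, -0.1865]
q̇ = J⁺·V = [0.2910, 0.2260, -0.2390, -0.2160, 0.1970]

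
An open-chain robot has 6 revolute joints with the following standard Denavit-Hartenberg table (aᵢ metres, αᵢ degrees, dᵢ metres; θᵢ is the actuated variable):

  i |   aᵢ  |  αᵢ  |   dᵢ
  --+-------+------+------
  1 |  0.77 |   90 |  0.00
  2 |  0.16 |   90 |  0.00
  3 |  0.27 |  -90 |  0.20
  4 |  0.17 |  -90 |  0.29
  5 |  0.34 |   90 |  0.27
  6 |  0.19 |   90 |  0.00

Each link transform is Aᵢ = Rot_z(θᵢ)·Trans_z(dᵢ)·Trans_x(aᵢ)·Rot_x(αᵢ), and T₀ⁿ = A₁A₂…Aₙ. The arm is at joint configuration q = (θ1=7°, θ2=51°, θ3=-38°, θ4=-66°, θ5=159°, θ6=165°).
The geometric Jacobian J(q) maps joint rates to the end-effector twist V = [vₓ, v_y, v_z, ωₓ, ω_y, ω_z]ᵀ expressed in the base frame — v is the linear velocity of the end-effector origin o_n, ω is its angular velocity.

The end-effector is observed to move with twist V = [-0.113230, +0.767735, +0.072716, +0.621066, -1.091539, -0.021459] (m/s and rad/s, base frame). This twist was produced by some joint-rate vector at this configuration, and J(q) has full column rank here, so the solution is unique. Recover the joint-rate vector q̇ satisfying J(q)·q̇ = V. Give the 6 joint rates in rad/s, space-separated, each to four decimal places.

0.7590 -0.1320 0.7360 0.0480 -0.9970 -0.8390

o_n = [1.2860, 0.3266, 0.5282]
J₁: ẑ×o_n = [-0.3266, 1.2860, 0.0000], ω = ẑ
J2: z=[0.1219, -0.9925, 0.0000] o=[0.7643, 0.0938, 0.0000] → [-0.5243, -0.0644, 0.5462, 0.1219, -0.9925, 0.0000]
J3: z=[0.7714, 0.0947, -0.6293] o=[0.8642, 0.1061, 0.1243] → [0.1770, -0.5769, 0.1301, 0.7714, 0.0947, -0.6293]
J4: z=[0.4806, -0.7349, 0.4785] o=[1.1311, 0.3064, 0.1638] → [-0.2775, -0.1010, 0.1235, 0.4806, -0.7349, 0.4785]
J5: z=[0.0674, 0.5749, 0.8154] o=[1.4191, 0.1544, 0.2472] → [0.0212, -0.1275, 0.0882, 0.0674, 0.5749, 0.8154]
J6: z=[-0.1353, 0.8150, -0.5634] o=[1.1012, 0.2850, 0.5125] → [0.0362, -0.1020, -0.1562, -0.1353, 0.8150, -0.5634]
q̇ = J⁺·V = [0.7590, -0.1320, 0.7360, 0.0480, -0.9970, -0.8390]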